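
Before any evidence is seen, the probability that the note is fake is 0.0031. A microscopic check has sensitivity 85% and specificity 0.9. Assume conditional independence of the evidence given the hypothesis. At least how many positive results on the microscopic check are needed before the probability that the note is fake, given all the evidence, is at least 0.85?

4

Prior odds = 0.0031/0.9969 = 31/9969.
False-positive rate = 1 − 0.9 = 0.1; likelihood ratio of a positive = 0.85/0.1 = 8.5.
Target odds: 0.85 ÷ 0.15 = 17/3.
Require 8.5ⁿ ≥ 17/3 ÷ (31/9969) = 56491/31.
8.5³ = 614.125 falls short of 56491/31 but 8.5⁴ = 5220.0625 reaches it, so n = 4.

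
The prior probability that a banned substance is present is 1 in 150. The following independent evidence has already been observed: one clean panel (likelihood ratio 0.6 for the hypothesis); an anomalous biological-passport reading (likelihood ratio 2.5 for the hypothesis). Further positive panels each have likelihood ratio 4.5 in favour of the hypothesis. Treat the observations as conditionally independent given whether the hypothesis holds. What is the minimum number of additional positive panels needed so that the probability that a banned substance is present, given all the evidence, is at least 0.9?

Prior odds = (1/150)/(149/150) = 1/149.
Combined Bayes factor of the evidence already in hand = 0.6 × 2.5 = 1.5.
Odds after that evidence = (1/149) × 1.5 = 3/298.
Target odds = 0.9/0.1 = 9.
Need 4.5ⁿ ≥ 9 ÷ (3/298) = 894.
4.5⁴ = 410.0625 falls short of 894 but 4.5⁵ = 1845.28125 reaches it, so n = 5.

5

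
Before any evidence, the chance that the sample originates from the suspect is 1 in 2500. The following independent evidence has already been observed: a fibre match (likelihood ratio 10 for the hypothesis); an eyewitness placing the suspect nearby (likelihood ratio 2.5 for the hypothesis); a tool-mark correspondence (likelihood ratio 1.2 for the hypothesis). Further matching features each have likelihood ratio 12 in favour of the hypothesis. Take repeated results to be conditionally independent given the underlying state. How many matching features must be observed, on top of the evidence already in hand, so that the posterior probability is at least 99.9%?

Prior odds = 0.0004/0.9996 = 1/2499.
Combined Bayes factor of the evidence already in hand = 10 × 2.5 × 1.2 = 30.
Odds after that evidence = (1/2499) × 30 = 10/833.
Target odds = 0.999/0.001 = 999.
Need 12ⁿ ≥ 999 ÷ (10/833) = 83216.7.
12⁴ = 20736 falls short of 83216.7 but 12⁵ = 248832 reaches it, so n = 5.

5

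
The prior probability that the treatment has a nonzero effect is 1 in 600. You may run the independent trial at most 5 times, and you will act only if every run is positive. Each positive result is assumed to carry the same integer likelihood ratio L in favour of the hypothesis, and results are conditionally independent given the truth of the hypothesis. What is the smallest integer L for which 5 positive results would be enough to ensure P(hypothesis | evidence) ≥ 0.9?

6

Prior odds = (1/600)/(599/600) = 1/599.
Target odds = 0.9/0.1 = 9.
Need L⁵ ≥ 9 ÷ (1/599) = 5391.
5⁵ = 3125 < 5391 ≤ 7776 = 6⁵, so L = 6.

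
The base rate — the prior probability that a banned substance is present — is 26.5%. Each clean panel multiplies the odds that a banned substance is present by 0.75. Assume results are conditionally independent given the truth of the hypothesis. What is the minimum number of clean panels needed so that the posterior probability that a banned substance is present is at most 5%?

7

Prior odds = 0.265/0.735 = 53/147.
Likelihood ratio per clean panel = 0.75.
Target odds: 0.05 ÷ 0.95 = 1/19.
Need (53/147) × 0.75ⁿ ≤ 1/19, i.e. 0.75ⁿ ≤ 147/1007.
0.75⁶ = 729/4096 is still above 147/1007 but 0.75⁷ = 2187/16384 is at or below it, so n = 7.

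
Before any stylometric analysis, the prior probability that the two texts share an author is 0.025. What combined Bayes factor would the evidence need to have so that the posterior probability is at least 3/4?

Prior odds = 0.025/0.975 = 1/39.
Target odds = 0.75/0.25 = 3.
Required Bayes factor = 3 ÷ (1/39) = 117.

117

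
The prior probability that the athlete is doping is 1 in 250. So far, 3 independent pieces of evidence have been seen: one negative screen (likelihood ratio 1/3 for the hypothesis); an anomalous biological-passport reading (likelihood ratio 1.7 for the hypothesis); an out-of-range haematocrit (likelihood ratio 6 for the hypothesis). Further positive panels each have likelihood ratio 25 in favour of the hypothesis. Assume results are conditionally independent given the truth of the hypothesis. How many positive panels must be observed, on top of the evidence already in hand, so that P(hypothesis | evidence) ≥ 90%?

Prior odds = 0.004/0.996 = 1/249.
Combined Bayes factor of the evidence already in hand = (1/3) × 1.7 × 6 = 3.4.
Odds after that evidence = (1/249) × 3.4 = 17/1245.
Target odds = 0.9/0.1 = 9.
Need 25ⁿ ≥ 9 ÷ (17/1245) = 11205/17.
25² = 625 falls short of 11205/17 but 25³ = 15625 reaches it, so n = 3.

3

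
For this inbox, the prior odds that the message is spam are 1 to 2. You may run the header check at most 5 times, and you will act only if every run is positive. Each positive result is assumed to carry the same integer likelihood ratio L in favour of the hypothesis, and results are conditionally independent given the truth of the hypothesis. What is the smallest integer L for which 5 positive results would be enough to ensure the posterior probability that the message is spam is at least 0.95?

Prior odds = 0.5.
Target odds = 0.95/0.05 = 19.
Need L⁵ ≥ 19 ÷ 0.5 = 38.
2⁵ = 32 < 38 ≤ 243 = 3⁵, so L = 3.

3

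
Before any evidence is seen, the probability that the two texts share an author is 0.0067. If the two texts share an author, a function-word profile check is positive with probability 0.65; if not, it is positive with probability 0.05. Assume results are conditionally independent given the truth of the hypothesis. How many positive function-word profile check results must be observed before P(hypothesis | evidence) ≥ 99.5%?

Prior odds: 0.0067 ÷ 0.9933 = 67/9933.
Likelihood ratio of a positive = 0.65/0.05 = 13.
Target posterior odds = 0.995/0.005 = 199.
Need (67/9933) × 13ⁿ ≥ 199, i.e. 13ⁿ ≥ 1976667/67.
13⁴ = 28561 falls short of 1976667/67 but 13⁵ = 371293 reaches it, so n = 5.

5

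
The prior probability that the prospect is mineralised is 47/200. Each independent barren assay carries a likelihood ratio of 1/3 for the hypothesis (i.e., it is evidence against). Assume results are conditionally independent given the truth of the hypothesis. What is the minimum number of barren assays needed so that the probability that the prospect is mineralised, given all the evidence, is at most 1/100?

Prior odds = 0.235/0.765 = 47/153.
Likelihood ratio per barren assay = 1/3.
Target odds: 0.01 ÷ 0.99 = 1/99.
Require (1/3)ⁿ ≤ 1/99 ÷ (47/153) = 17/517.
(1/3)³ = 1/27 is still above 17/517 but (1/3)⁴ = 1/81 is at or below it, so n = 4.

4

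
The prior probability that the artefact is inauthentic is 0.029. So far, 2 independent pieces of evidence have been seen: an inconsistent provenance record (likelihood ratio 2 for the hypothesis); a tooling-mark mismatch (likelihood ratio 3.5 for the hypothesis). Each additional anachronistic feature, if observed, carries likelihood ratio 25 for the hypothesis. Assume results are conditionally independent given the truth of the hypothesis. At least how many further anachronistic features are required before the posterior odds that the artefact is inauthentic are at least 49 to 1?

Prior odds = 0.029/0.971 = 29/971.
Combined Bayes factor of the evidence already in hand = 2 × 3.5 = 7.
Odds after that evidence = (29/971) × 7 = 203/971.
Target odds = 49.
Need 25ⁿ ≥ 49 ÷ (203/971) = 6797/29.
25¹ = 25 falls short of 6797/29 but 25² = 625 reaches it, so n = 2.

2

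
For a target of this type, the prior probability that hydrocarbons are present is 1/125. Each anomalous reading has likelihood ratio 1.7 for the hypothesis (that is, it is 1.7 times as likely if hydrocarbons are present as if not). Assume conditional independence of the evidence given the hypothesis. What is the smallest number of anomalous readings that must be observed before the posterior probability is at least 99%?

18

Prior odds = 0.008/0.992 = 1/124.
Likelihood ratio per anomalous reading = 1.7.
Target posterior odds = 0.99/0.01 = 99.
Require 1.7ⁿ ≥ 99 ÷ (1/124) = 12276.
1.7¹⁷ ≈8272.4 falls short of 12276 but 1.7¹⁸ ≈14063.1 reaches it, so n = 18.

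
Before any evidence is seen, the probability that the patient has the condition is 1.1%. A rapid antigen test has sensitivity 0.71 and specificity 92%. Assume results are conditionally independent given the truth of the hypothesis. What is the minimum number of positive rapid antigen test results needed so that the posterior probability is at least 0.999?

6

Prior odds = 0.011/0.989 = 11/989.
False-positive rate = 1 − 0.92 = 0.08; likelihood ratio of a positive = 0.71/0.08 = 8.875.
Target posterior odds = 0.999/0.001 = 999.
Need (11/989) × 8.875ⁿ ≥ 999, i.e. 8.875ⁿ ≥ 988011/11.
8.875⁵ ≈55060.7 falls short of 988011/11 but 8.875⁶ ≈488664 reaches it, so n = 6.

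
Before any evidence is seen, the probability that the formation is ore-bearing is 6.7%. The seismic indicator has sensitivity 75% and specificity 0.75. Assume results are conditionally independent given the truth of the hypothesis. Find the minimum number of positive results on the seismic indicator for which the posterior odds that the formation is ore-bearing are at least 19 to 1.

Prior odds = 0.067/0.933 = 67/933.
False-positive rate = 1 − 0.75 = 0.25; likelihood ratio of a positive = 0.75/0.25 = 3.
Target odds = 19.
Need (67/933) × 3ⁿ ≥ 19, i.e. 3ⁿ ≥ 17727/67.
3⁵ = 243 falls short of 17727/67 but 3⁶ = 729 reaches it, so n = 6.

6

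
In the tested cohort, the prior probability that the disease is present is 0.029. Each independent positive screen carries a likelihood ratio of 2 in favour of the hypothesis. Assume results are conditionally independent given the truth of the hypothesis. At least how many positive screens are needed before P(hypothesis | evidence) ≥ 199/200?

13

Prior odds = 0.029/0.971 = 29/971.
Likelihood ratio per positive screen = 2.
Target odds: 0.995 ÷ 0.005 = 199.
Need (29/971) × 2ⁿ ≥ 199, i.e. 2ⁿ ≥ 193229/29.
2¹² = 4096 falls short of 193229/29 but 2¹³ = 8192 reaches it, so n = 13.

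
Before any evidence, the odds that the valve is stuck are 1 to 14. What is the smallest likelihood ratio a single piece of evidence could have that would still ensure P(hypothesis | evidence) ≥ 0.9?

126

Prior odds = 1/14.
Target odds = 0.9/0.1 = 9.
Required Bayes factor = 9 ÷ (1/14) = 126.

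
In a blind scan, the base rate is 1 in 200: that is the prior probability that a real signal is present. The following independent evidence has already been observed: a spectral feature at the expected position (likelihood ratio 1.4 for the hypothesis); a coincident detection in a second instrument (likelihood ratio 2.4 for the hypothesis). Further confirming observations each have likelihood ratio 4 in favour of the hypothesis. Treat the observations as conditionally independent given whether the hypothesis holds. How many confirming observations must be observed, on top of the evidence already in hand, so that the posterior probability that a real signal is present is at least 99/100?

Prior odds = 0.005/0.995 = 1/199.
Combined Bayes factor of the evidence already in hand = 1.4 × 2.4 = 3.36.
Odds after that evidence = (1/199) × 3.36 = 84/4975.
Target odds = 0.99/0.01 = 99.
Need 4ⁿ ≥ 99 ÷ (84/4975) = 164175/28.
4⁶ = 4096 falls short of 164175/28 but 4⁷ = 16384 reaches it, so n = 7.

7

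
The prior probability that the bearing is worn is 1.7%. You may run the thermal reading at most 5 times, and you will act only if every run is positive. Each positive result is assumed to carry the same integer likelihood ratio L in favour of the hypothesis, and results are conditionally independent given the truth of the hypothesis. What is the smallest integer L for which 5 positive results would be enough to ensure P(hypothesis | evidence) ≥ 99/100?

Prior odds = 0.017/0.983 = 17/983.
Target odds = 0.99/0.01 = 99.
Need L⁵ ≥ 99 ÷ (17/983) = 97317/17.
5⁵ = 3125 < 97317/17 ≤ 7776 = 6⁵, so L = 6.

6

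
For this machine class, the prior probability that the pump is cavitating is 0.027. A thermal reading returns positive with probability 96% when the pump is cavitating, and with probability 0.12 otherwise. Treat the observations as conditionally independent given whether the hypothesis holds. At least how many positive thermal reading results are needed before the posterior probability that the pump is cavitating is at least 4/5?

3

Prior odds = 0.027/0.973 = 27/973.
Likelihood ratio of a positive result = 0.96/0.12 = 8.
Target odds: 0.8 ÷ 0.2 = 4.
Require 8ⁿ ≥ 4 ÷ (27/973) = 3892/27.
8² = 64 falls short of 3892/27 but 8³ = 512 reaches it, so n = 3.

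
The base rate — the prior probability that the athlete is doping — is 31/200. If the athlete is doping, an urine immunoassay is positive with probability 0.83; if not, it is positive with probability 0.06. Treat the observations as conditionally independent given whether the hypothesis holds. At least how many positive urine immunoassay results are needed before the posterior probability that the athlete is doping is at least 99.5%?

Prior odds: 0.155 ÷ 0.845 = 31/169.
Likelihood ratio of a positive = 0.83/0.06 = 83/6.
Target posterior odds = 0.995/0.005 = 199.
Need (31/169) × (83/6)ⁿ ≥ 199, i.e. (83/6)ⁿ ≥ 33631/31.
(83/6)² = 6889/36 falls short of 33631/31 but (83/6)³ = 571787/216 reaches it, so n = 3.

3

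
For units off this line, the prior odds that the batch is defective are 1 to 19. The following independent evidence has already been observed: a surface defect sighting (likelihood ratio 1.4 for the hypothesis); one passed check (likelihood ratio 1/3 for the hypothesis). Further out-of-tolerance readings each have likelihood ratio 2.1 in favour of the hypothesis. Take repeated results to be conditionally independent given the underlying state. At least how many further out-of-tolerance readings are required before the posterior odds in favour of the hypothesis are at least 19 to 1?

Prior odds = 1/19.
Combined Bayes factor of the evidence already in hand = 1.4 × (1/3) = 7/15.
Odds after that evidence = (1/19) × 7/15 = 7/285.
Target odds = 19.
Need 2.1ⁿ ≥ 19 ÷ (7/285) = 5415/7.
2.1⁸ ≈378.229 falls short of 5415/7 but 2.1⁹ ≈794.28 reaches it, so n = 9.

9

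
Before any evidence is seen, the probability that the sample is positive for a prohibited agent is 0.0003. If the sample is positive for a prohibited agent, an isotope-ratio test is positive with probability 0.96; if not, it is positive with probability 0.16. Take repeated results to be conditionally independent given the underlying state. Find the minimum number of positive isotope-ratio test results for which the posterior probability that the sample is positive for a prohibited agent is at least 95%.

7

Prior odds = 0.0003/0.9997 = 3/9997.
Likelihood ratio of a positive = 0.96/0.16 = 6.
Target posterior odds = 0.95/0.05 = 19.
Need (3/9997) × 6ⁿ ≥ 19, i.e. 6ⁿ ≥ 189943/3.
6⁶ = 46656 falls short of 189943/3 but 6⁷ = 279936 reaches it, so n = 7.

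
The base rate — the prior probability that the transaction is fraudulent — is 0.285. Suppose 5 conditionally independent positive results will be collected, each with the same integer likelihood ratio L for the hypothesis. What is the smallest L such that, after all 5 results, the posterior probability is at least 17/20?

Prior odds = 0.285/0.715 = 57/143.
Target odds = 0.85/0.15 = 17/3.
Need L⁵ ≥ 17/3 ÷ (57/143) = 2431/171.
1⁵ = 1 < 2431/171 ≤ 32 = 2⁵, so L = 2.

2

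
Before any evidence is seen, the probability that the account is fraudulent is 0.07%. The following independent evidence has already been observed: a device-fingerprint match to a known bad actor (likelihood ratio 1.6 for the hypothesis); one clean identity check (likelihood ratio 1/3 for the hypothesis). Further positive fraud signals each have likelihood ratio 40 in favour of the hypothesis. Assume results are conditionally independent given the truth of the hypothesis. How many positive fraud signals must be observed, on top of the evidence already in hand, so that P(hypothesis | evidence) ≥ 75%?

Prior odds = 0.0007/0.9993 = 7/9993.
Combined Bayes factor of the evidence already in hand = 1.6 × (1/3) = 8/15.
Odds after that evidence = (7/9993) × 8/15 = 56/149895.
Target odds = 0.75/0.25 = 3.
Need 40ⁿ ≥ 3 ÷ (56/149895) = 449685/56.
40² = 1600 falls short of 449685/56 but 40³ = 64000 reaches it, so n = 3.

3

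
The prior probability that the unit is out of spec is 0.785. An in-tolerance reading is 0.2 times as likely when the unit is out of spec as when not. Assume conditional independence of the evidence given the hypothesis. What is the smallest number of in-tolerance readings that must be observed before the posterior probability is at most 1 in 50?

4

Prior odds = 0.785/0.215 = 157/43.
Likelihood ratio per in-tolerance reading = 0.2.
Target posterior odds = 0.02/0.98 = 1/49.
Need (157/43) × 0.2ⁿ ≤ 1/49, i.e. 0.2ⁿ ≤ 43/7693.
0.2³ = 0.008 is still above 43/7693 but 0.2⁴ = 0.0016 is at or below it, so n = 4.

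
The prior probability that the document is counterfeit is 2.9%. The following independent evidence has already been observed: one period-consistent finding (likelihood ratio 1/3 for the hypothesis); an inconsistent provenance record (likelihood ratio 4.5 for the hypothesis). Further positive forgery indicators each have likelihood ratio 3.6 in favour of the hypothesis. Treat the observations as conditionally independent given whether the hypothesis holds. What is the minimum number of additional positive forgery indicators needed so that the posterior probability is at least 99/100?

7

Prior odds = 0.029/0.971 = 29/971.
Combined Bayes factor of the evidence already in hand = (1/3) × 4.5 = 1.5.
Odds after that evidence = (29/971) × 1.5 = 87/1942.
Target odds = 0.99/0.01 = 99.
Need 3.6ⁿ ≥ 99 ÷ (87/1942) = 64086/29.
3.6⁶ = 34012224/15625 falls short of 64086/29 but 3.6⁷ = 612220032/78125 reaches it, so n = 7.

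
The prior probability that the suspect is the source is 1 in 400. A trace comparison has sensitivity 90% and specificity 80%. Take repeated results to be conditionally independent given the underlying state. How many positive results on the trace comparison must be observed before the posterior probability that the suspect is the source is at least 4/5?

5

Prior odds: 0.0025 ÷ 0.9975 = 1/399.
False-positive rate = 1 − 0.8 = 0.2; likelihood ratio of a positive = 0.9/0.2 = 4.5.
Target posterior odds = 0.8/0.2 = 4.
Need (1/399) × 4.5ⁿ ≥ 4, i.e. 4.5ⁿ ≥ 1596.
4.5⁴ = 410.0625 falls short of 1596 but 4.5⁵ = 1845.28125 reaches it, so n = 5.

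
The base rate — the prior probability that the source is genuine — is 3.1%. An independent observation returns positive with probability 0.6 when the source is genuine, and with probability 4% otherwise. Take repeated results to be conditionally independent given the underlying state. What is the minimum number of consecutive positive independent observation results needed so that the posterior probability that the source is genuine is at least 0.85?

2

Prior odds: 0.031 ÷ 0.969 = 31/969.
Likelihood ratio of a positive result = 0.6/0.04 = 15.
Target odds: 0.85 ÷ 0.15 = 17/3.
Need (31/969) × 15ⁿ ≥ 17/3, i.e. 15ⁿ ≥ 5491/31.
15¹ = 15 falls short of 5491/31 but 15² = 225 reaches it, so n = 2.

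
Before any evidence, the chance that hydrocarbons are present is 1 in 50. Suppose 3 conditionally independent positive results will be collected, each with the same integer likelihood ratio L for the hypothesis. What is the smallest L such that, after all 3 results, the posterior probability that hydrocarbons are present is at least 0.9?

Prior odds = 0.02/0.98 = 1/49.
Target odds = 0.9/0.1 = 9.
Need L³ ≥ 9 ÷ (1/49) = 441.
7³ = 343 < 441 ≤ 512 = 8³, so L = 8.

8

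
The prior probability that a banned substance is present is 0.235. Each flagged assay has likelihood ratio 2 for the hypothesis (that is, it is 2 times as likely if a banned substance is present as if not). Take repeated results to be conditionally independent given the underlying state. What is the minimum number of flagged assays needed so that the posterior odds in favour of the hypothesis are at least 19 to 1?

Prior odds = 0.235/0.765 = 47/153.
Likelihood ratio per flagged assay = 2.
Target odds = 19.
Need (47/153) × 2ⁿ ≥ 19, i.e. 2ⁿ ≥ 2907/47.
2⁵ = 32 falls short of 2907/47 but 2⁶ = 64 reaches it, so n = 6.

6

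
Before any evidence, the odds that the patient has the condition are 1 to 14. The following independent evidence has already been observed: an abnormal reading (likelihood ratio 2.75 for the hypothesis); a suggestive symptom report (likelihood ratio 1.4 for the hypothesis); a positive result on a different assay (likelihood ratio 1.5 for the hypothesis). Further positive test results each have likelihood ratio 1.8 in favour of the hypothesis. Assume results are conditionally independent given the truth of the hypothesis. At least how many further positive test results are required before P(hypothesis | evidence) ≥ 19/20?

Prior odds = 1/14.
Combined Bayes factor of the evidence already in hand = 2.75 × 1.4 × 1.5 = 5.775.
Odds after that evidence = (1/14) × 5.775 = 0.4125.
Target odds = 0.95/0.05 = 19.
Need 1.8ⁿ ≥ 19 ÷ 0.4125 = 1520/33.
1.8⁶ = 531441/15625 falls short of 1520/33 but 1.8⁷ = 4782969/78125 reaches it, so n = 7.

7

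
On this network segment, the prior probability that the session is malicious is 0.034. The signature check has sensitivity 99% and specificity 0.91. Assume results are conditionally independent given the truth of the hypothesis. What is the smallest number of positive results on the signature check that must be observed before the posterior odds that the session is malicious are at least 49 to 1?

Prior odds = 0.034/0.966 = 17/483.
False-positive rate = 1 − 0.91 = 0.09; likelihood ratio of a positive = 0.99/0.09 = 11.
Target odds = 49.
Need (17/483) × 11ⁿ ≥ 49, i.e. 11ⁿ ≥ 23667/17.
11³ = 1331 falls short of 23667/17 but 11⁴ = 14641 reaches it, so n = 4.

4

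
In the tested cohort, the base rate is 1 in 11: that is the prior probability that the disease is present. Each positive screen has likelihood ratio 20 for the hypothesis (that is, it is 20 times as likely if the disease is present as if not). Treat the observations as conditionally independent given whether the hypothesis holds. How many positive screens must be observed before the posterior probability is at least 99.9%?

Prior odds = (1/11)/(10/11) = 0.1.
Likelihood ratio per positive screen = 20.
Target odds: 0.999 ÷ 0.001 = 999.
Require 20ⁿ ≥ 999 ÷ 0.1 = 9990.
20³ = 8000 falls short of 9990 but 20⁴ = 160000 reaches it, so n = 4.

4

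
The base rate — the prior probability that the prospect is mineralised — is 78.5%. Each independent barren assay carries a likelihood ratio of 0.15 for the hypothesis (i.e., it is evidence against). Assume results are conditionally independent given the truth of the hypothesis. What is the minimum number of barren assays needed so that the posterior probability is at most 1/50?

3

Prior odds: 0.785 ÷ 0.215 = 157/43.
Likelihood ratio per barren assay = 0.15.
Target posterior odds = 0.02/0.98 = 1/49.
Require 0.15ⁿ ≤ 1/49 ÷ (157/43) = 43/7693.
0.15² = 0.0225 is still above 43/7693 but 0.15³ = 0.003375 is at or below it, so n = 3.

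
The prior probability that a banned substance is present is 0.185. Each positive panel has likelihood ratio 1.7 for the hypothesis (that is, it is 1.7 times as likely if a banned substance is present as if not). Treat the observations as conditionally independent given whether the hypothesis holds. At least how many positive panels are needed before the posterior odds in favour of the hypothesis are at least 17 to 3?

Prior odds = 0.185/0.815 = 37/163.
Likelihood ratio per positive panel = 1.7.
Target odds = 17/3.
Need (37/163) × 1.7ⁿ ≥ 17/3, i.e. 1.7ⁿ ≥ 2771/111.
1.7⁶ = 24137569/1000000 falls short of 2771/111 but 1.7⁷ = 410338673/10000000 reaches it, so n = 7.

7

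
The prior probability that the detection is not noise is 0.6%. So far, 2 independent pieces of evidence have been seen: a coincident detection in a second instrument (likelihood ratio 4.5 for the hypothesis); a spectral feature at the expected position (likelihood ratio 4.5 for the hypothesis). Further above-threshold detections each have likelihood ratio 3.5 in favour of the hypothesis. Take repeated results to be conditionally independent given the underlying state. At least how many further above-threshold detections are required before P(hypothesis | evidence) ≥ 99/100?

6

Prior odds = 0.006/0.994 = 3/497.
Combined Bayes factor of the evidence already in hand = 4.5 × 4.5 = 20.25.
Odds after that evidence = (3/497) × 20.25 = 243/1988.
Target odds = 0.99/0.01 = 99.
Need 3.5ⁿ ≥ 99 ÷ (243/1988) = 21868/27.
3.5⁵ = 525.21875 falls short of 21868/27 but 3.5⁶ = 1838.265625 reaches it, so n = 6.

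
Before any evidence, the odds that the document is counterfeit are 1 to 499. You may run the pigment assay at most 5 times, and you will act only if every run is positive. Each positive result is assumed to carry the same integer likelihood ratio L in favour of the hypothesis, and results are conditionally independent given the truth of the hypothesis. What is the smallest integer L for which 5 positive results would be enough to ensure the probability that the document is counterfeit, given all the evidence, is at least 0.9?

6

Prior odds = 1/499.
Target odds = 0.9/0.1 = 9.
Need L⁵ ≥ 9 ÷ (1/499) = 4491.
5⁵ = 3125 < 4491 ≤ 7776 = 6⁵, so L = 6.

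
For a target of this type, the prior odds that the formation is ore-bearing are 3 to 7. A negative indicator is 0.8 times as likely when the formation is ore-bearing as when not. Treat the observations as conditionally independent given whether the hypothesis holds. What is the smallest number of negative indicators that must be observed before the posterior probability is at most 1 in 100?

Prior odds = 3/7.
Likelihood ratio per negative indicator = 0.8.
Target odds: 0.01 ÷ 0.99 = 1/99.
Require 0.8ⁿ ≤ 1/99 ÷ (3/7) = 7/297.
0.8¹⁶ ≈0.0281475 is still above 7/297 but 0.8¹⁷ ≈0.022518 is at or below it, so n = 17.

17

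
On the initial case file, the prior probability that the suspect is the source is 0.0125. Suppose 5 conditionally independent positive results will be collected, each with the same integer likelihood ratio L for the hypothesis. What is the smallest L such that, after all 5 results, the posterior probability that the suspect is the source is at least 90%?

Prior odds = 0.0125/0.9875 = 1/79.
Target odds = 0.9/0.1 = 9.
Need L⁵ ≥ 9 ÷ (1/79) = 711.
3⁵ = 243 < 711 ≤ 1024 = 4⁵, so L = 4.

4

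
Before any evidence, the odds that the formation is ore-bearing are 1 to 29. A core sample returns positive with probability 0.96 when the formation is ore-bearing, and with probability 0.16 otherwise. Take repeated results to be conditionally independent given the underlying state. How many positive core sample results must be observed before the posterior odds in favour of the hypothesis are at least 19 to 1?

Prior odds = 1/29.
Likelihood ratio of a positive result = 0.96/0.16 = 6.
Target odds = 19.
Need (1/29) × 6ⁿ ≥ 19, i.e. 6ⁿ ≥ 551.
6³ = 216 falls short of 551 but 6⁴ = 1296 reaches it, so n = 4.

4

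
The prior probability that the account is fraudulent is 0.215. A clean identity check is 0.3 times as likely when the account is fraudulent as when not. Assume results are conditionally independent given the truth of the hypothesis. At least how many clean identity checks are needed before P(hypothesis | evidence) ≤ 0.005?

4

Prior odds = 0.215/0.785 = 43/157.
Likelihood ratio per clean identity check = 0.3.
Target posterior odds = 0.005/0.995 = 1/199.
Need (43/157) × 0.3ⁿ ≤ 1/199, i.e. 0.3ⁿ ≤ 157/8557.
0.3³ = 0.027 is still above 157/8557 but 0.3⁴ = 0.0081 is at or below it, so n = 4.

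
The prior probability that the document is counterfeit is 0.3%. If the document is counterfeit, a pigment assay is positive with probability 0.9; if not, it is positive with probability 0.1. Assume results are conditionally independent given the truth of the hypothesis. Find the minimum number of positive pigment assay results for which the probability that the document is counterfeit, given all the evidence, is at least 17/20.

4

Prior odds = 0.003/0.997 = 3/997.
Likelihood ratio of a positive = 0.9/0.1 = 9.
Target posterior odds = 0.85/0.15 = 17/3.
Require 9ⁿ ≥ 17/3 ÷ (3/997) = 16949/9.
9³ = 729 falls short of 16949/9 but 9⁴ = 6561 reaches it, so n = 4.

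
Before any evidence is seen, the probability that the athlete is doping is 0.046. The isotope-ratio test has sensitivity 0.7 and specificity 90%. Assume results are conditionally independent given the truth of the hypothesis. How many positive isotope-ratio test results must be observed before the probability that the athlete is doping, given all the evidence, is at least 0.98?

Prior odds = 0.046/0.954 = 23/477.
False-positive rate = 1 − 0.9 = 0.1; likelihood ratio of a positive = 0.7/0.1 = 7.
Target posterior odds = 0.98/0.02 = 49.
Need (23/477) × 7ⁿ ≥ 49, i.e. 7ⁿ ≥ 23373/23.
7³ = 343 falls short of 23373/23 but 7⁴ = 2401 reaches it, so n = 4.

4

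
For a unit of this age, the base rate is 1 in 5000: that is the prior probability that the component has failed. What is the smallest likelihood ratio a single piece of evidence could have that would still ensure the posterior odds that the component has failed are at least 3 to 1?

14997

Prior odds = 0.0002/0.9998 = 1/4999.
Target odds = 3.
Required Bayes factor = 3 ÷ (1/4999) = 14997.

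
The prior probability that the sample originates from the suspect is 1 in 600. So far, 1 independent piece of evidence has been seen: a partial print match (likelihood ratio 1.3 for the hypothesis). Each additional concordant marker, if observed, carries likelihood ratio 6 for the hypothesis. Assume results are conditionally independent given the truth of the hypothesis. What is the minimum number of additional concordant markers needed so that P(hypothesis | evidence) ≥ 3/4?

Prior odds = (1/600)/(599/600) = 1/599.
Bayes factor of the evidence already in hand = 1.3.
Odds after that evidence = (1/599) × 1.3 = 13/5990.
Target odds = 0.75/0.25 = 3.
Need 6ⁿ ≥ 3 ÷ (13/5990) = 17970/13.
6⁴ = 1296 falls short of 17970/13 but 6⁵ = 7776 reaches it, so n = 5.

5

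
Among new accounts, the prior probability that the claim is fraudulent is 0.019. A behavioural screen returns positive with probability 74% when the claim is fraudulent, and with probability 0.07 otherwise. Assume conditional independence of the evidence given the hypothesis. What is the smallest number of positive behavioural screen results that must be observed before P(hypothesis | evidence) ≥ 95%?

Prior odds = 0.019/0.981 = 19/981.
Likelihood ratio of a positive result = 0.74/0.07 = 74/7.
Target posterior odds = 0.95/0.05 = 19.
Need (19/981) × (74/7)ⁿ ≥ 19, i.e. (74/7)ⁿ ≥ 981.
(74/7)² = 5476/49 falls short of 981 but (74/7)³ = 405224/343 reaches it, so n = 3.

3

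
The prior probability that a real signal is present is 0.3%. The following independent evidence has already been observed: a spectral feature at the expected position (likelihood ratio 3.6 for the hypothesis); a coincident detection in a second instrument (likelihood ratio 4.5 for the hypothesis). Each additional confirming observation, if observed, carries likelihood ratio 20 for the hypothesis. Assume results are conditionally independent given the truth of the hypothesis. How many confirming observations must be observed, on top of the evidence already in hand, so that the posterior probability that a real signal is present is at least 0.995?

Prior odds = 0.003/0.997 = 3/997.
Combined Bayes factor of the evidence already in hand = 3.6 × 4.5 = 16.2.
Odds after that evidence = (3/997) × 16.2 = 243/4985.
Target odds = 0.995/0.005 = 199.
Need 20ⁿ ≥ 199 ÷ (243/4985) = 992015/243.
20² = 400 falls short of 992015/243 but 20³ = 8000 reaches it, so n = 3.

3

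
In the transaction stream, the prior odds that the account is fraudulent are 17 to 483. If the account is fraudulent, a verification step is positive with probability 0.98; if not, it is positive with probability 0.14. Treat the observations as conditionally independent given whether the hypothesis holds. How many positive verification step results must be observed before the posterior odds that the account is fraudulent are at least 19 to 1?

Prior odds = 17/483.
Likelihood ratio of a positive = 0.98/0.14 = 7.
Target odds = 19.
Require 7ⁿ ≥ 19 ÷ (17/483) = 9177/17.
7³ = 343 falls short of 9177/17 but 7⁴ = 2401 reaches it, so n = 4.

4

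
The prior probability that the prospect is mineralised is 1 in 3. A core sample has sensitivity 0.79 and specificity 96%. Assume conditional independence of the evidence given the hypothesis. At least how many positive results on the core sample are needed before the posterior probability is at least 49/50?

Prior odds = (1/3)/(2/3) = 0.5.
False-positive rate = 1 − 0.96 = 0.04; likelihood ratio of a positive = 0.79/0.04 = 19.75.
Target odds: 0.98 ÷ 0.02 = 49.
Need 0.5 × 19.75ⁿ ≥ 49, i.e. 19.75ⁿ ≥ 98.
19.75¹ = 19.75 falls short of 98 but 19.75² = 390.0625 reaches it, so n = 2.

2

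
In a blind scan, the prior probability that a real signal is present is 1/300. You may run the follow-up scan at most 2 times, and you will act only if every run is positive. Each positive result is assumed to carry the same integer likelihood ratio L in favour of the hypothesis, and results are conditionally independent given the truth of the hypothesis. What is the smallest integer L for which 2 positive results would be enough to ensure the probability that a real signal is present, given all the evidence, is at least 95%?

Prior odds = (1/300)/(299/300) = 1/299.
Target odds = 0.95/0.05 = 19.
Need L² ≥ 19 ÷ (1/299) = 5681.
75² = 5625 < 5681 ≤ 5776 = 76², so L = 76.

76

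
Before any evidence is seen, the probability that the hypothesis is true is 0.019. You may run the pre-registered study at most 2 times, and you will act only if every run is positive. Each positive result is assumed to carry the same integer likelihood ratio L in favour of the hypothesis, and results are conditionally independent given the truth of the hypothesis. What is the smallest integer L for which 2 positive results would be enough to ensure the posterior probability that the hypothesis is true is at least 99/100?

72

Prior odds = 0.019/0.981 = 19/981.
Target odds = 0.99/0.01 = 99.
Need L² ≥ 99 ÷ (19/981) = 97119/19.
71² = 5041 < 97119/19 ≤ 5184 = 72², so L = 72.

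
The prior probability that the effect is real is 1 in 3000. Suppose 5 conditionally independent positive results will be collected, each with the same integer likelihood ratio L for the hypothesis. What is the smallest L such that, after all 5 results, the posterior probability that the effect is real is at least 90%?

8

Prior odds = (1/3000)/(2999/3000) = 1/2999.
Target odds = 0.9/0.1 = 9.
Need L⁵ ≥ 9 ÷ (1/2999) = 26991.
7⁵ = 16807 < 26991 ≤ 32768 = 8⁵, so L = 8.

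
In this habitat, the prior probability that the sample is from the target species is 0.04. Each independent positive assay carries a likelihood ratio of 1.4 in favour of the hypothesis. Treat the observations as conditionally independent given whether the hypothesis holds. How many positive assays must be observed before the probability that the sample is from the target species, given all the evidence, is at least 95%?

19

Prior odds: 0.04 ÷ 0.96 = 1/24.
Likelihood ratio per positive assay = 1.4.
Target odds: 0.95 ÷ 0.05 = 19.
Require 1.4ⁿ ≥ 19 ÷ (1/24) = 456.
1.4¹⁸ ≈426.879 falls short of 456 but 1.4¹⁹ ≈597.63 reaches it, so n = 19.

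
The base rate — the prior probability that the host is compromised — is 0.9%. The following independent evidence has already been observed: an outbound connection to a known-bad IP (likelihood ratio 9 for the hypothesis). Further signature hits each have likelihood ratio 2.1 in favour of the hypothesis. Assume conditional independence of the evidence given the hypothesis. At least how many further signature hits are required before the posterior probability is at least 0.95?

Prior odds = 0.009/0.991 = 9/991.
Bayes factor of the evidence already in hand = 9.
Odds after that evidence = (9/991) × 9 = 81/991.
Target odds = 0.95/0.05 = 19.
Need 2.1ⁿ ≥ 19 ÷ (81/991) = 18829/81.
2.1⁷ ≈180.109 falls short of 18829/81 but 2.1⁸ ≈378.229 reaches it, so n = 8.

8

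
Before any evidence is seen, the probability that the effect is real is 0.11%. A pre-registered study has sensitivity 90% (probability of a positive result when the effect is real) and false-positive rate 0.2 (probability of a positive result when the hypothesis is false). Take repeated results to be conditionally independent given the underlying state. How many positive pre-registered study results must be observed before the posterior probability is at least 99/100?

8

Prior odds = 0.0011/0.9989 = 11/9989.
Likelihood ratio of a positive result = 0.9/0.2 = 4.5.
Target odds: 0.99 ÷ 0.01 = 99.
Require 4.5ⁿ ≥ 99 ÷ (11/9989) = 89901.
4.5⁷ = 4782969/128 falls short of 89901 but 4.5⁸ = 43046721/256 reaches it, so n = 8.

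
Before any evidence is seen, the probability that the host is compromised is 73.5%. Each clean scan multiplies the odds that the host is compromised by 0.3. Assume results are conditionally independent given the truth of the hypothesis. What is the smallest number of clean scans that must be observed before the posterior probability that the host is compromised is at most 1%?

Prior odds: 0.735 ÷ 0.265 = 147/53.
Likelihood ratio per clean scan = 0.3.
Target posterior odds = 0.01/0.99 = 1/99.
Require 0.3ⁿ ≤ 1/99 ÷ (147/53) = 53/14553.
0.3⁴ = 0.0081 is still above 53/14553 but 0.3⁵ = 243/100000 is at or below it, so n = 5.

5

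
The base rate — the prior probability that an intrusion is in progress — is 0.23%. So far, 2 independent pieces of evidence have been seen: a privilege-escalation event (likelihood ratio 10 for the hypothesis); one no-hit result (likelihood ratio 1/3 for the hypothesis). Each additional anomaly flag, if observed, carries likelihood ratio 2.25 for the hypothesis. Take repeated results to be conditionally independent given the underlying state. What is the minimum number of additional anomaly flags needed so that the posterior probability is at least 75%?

Prior odds = 0.0023/0.9977 = 23/9977.
Combined Bayes factor of the evidence already in hand = 10 × (1/3) = 10/3.
Odds after that evidence = (23/9977) × 10/3 = 230/29931.
Target odds = 0.75/0.25 = 3.
Need 2.25ⁿ ≥ 3 ÷ (230/29931) = 89793/230.
2.25⁷ = 4782969/16384 falls short of 89793/230 but 2.25⁸ = 43046721/65536 reaches it, so n = 8.

8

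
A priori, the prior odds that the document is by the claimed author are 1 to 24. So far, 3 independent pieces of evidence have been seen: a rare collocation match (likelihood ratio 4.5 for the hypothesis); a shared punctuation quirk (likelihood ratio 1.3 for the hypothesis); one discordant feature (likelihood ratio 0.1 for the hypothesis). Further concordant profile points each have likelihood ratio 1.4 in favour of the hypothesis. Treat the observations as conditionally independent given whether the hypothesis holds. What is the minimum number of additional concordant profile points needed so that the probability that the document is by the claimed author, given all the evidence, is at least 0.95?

Prior odds = 1/24.
Combined Bayes factor of the evidence already in hand = 4.5 × 1.3 × 0.1 = 0.585.
Odds after that evidence = (1/24) × 0.585 = 0.024375.
Target odds = 0.95/0.05 = 19.
Need 1.4ⁿ ≥ 19 ÷ 0.024375 = 30400/39.
1.4¹⁹ ≈597.63 falls short of 30400/39 but 1.4²⁰ ≈836.683 reaches it, so n = 20.

20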